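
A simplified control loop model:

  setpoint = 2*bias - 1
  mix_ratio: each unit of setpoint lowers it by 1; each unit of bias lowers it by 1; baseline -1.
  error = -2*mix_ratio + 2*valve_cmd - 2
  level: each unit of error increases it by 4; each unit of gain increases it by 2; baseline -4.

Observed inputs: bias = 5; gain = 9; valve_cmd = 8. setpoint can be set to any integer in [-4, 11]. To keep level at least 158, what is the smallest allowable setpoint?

Intervening on setpoint fixes its value directly, overriding its dependence on bias.
Substituting into the mix_ratio equation gives mix_ratio = -setpoint - 6.
Substituting into the error equation gives error = 2*setpoint + 26.
This gives level = 8*setpoint + 118.
Require 8*setpoint + 118 ≥ 158, so setpoint ≥ 5.
The smallest integer in [-4, 11] satisfying this is 5.

setpoint = 5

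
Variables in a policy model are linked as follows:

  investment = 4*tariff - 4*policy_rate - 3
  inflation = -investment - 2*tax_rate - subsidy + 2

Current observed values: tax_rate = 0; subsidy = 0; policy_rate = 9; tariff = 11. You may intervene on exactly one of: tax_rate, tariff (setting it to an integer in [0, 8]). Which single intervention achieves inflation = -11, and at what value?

set tax_rate = 4

Intervening on tax_rate: with other inputs at their observed values, inflation = -2*tax_rate - 3. Solving for -11 gives tax_rate = 4, within [0, 8].
Intervening on tariff: inflation = -4*tariff + 41. Reaching -11 requires tariff = 13, outside [0, 8].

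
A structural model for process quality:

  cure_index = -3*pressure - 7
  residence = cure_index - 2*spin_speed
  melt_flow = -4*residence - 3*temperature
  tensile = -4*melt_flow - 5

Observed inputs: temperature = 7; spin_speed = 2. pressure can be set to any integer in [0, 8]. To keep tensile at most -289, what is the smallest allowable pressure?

Substituting into the residence equation gives residence = -3*pressure - 11.
Substituting into the melt_flow equation gives melt_flow = 12*pressure + 23.
Substituting into the tensile equation gives tensile = -48*pressure - 97.
Require -48*pressure - 97 ≤ -289, so pressure ≥ 4.
The smallest integer in [0, 8] satisfying this is 4.

pressure = 4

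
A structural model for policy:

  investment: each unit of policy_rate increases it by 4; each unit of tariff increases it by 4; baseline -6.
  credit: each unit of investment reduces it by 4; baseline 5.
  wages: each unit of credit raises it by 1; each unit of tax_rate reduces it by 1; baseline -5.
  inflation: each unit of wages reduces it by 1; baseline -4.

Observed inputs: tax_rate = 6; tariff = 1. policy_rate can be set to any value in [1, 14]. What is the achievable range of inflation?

10 to 218

Substituting into the investment equation gives investment = 4*policy_rate - 2.
Substituting into the credit equation gives credit = -16*policy_rate + 13.
wages becomes -16*policy_rate + 2.
Substituting into the inflation equation gives inflation = 16*policy_rate - 6.
Linear in policy_rate, so extremes are at the endpoints: policy_rate = 1 gives inflation = 10; policy_rate = 14 gives inflation = 218.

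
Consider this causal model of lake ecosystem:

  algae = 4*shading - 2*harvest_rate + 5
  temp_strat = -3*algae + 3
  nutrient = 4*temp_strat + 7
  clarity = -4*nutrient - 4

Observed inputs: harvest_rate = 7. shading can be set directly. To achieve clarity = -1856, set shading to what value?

shading = -7

Substituting into the algae equation gives algae = 4*shading - 9.
Substituting into the temp_strat equation gives temp_strat = -12*shading + 30.
So nutrient = -48*shading + 127.
This gives clarity = 192*shading - 512.
Solve 192*shading - 512 = -1856: shading = (-1856 + 512) / 192 = -7.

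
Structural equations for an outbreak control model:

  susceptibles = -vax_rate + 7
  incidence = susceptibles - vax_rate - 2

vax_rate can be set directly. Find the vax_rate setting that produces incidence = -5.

vax_rate = 5

Substituting into the incidence equation gives incidence = -2*vax_rate + 5.
Solve -2*vax_rate + 5 = -5: vax_rate = (-5 - 5) / -2 = 5.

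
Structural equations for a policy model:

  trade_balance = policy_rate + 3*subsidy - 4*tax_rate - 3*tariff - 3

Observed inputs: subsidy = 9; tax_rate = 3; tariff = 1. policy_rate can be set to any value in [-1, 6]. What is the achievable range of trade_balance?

8 to 15

Substituting into the trade_balance equation gives trade_balance = policy_rate + 9.
Linear in policy_rate, so extremes are at the endpoints: policy_rate = -1 gives trade_balance = 8; policy_rate = 6 gives trade_balance = 15.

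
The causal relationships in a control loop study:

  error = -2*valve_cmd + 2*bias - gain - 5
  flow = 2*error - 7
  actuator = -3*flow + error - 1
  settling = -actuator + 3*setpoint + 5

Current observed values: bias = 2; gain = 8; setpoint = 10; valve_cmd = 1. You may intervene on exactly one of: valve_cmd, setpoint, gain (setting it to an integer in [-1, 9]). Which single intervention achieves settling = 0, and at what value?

Intervening on valve_cmd: settling = -10*valve_cmd - 30. Reaching 0 requires valve_cmd = -3, outside [-1, 9].
Intervening on setpoint: settling = 3*setpoint - 70. Reaching 0 requires setpoint = 70/3, not an integer.
Intervening on gain: with other inputs at their observed values, settling = -5*gain. Solving for 0 gives gain = 0, within [-1, 9].

set gain = 0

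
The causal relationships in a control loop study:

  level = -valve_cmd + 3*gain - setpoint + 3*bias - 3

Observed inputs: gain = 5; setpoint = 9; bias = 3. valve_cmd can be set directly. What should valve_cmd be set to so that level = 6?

valve_cmd = 6

Substituting into the level equation gives level = -valve_cmd + 12.
Solve -valve_cmd + 12 = 6: valve_cmd = (6 - 12) / -1 = 6.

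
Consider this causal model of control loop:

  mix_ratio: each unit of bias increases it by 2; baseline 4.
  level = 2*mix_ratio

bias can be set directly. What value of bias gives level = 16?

Substituting into the level equation gives level = 4*bias + 8.
Solve 4*bias + 8 = 16: bias = (16 - 8) / 4 = 2.

bias = 2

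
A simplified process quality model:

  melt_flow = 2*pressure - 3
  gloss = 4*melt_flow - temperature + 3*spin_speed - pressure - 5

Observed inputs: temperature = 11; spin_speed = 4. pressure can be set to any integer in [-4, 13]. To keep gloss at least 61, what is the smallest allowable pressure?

pressure = 11

Substituting into the gloss equation gives gloss = 7*pressure - 16.
Require 7*pressure - 16 ≥ 61, so pressure ≥ 11.
The smallest integer in [-4, 13] satisfying this is 11.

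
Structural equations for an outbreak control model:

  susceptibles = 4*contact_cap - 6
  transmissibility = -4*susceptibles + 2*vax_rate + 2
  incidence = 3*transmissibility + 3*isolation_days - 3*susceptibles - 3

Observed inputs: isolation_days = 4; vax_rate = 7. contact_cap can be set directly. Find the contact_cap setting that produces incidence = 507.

Substituting into the transmissibility equation gives transmissibility = -16*contact_cap + 40.
Substituting into the incidence equation gives incidence = -60*contact_cap + 147.
Solve -60*contact_cap + 147 = 507: contact_cap = (507 - 147) / -60 = -6.

contact_cap = -6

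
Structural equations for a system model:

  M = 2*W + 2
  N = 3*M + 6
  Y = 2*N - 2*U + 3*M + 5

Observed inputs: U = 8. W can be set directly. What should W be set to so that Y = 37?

Substituting into the N equation gives N = 6*W + 12.
Y becomes 18*W + 19.
Solve 18*W + 19 = 37: W = (37 - 19) / 18 = 1.

W = 1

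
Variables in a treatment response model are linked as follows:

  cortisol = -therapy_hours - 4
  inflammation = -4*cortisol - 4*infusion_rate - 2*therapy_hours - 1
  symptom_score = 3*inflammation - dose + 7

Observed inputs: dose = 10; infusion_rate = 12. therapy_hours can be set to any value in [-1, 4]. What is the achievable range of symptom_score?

-108 to -78

Substituting into the inflammation equation gives inflammation = 2*therapy_hours - 33.
This gives symptom_score = 6*therapy_hours - 102.
Linear in therapy_hours, so extremes are at the endpoints: therapy_hours = -1 gives symptom_score = -108; therapy_hours = 4 gives symptom_score = -78.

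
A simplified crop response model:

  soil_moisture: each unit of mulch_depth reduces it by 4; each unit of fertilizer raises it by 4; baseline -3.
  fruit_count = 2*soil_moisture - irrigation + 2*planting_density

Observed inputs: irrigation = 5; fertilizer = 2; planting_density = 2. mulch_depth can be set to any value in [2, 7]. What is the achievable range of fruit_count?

Substituting into the soil_moisture equation gives soil_moisture = -4*mulch_depth + 5.
fruit_count becomes -8*mulch_depth + 9.
Linear in mulch_depth, so extremes are at the endpoints: mulch_depth = 2 gives fruit_count = -7; mulch_depth = 7 gives fruit_count = -47.

-47 to -7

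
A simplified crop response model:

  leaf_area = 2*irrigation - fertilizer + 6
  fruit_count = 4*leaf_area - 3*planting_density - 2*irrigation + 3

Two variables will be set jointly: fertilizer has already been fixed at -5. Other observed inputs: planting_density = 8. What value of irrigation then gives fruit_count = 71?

With fertilizer held at -5:
Substituting into the leaf_area equation gives leaf_area = 2*irrigation + 11.
fruit_count becomes 6*irrigation + 23.
Solve 6*irrigation + 23 = 71: irrigation = (71 - 23) / 6 = 8.

irrigation = 8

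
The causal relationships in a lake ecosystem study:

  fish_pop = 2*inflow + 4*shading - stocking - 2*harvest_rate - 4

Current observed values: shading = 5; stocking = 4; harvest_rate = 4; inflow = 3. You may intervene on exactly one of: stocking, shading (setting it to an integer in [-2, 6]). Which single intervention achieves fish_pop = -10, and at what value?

Intervening on stocking: fish_pop = -stocking + 14. Reaching -10 requires stocking = 24, outside [-2, 6].
Intervening on shading: with other inputs at their observed values, fish_pop = 4*shading - 10. Solving for -10 gives shading = 0, within [-2, 6].

set shading = 0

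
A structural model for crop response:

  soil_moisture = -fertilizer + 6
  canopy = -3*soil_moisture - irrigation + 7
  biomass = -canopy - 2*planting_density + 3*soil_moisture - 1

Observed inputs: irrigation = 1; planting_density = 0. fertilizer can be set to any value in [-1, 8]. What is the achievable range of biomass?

Substituting into the canopy equation gives canopy = 3*fertilizer - 12.
Substituting into the biomass equation gives biomass = -6*fertilizer + 29.
Linear in fertilizer, so extremes are at the endpoints: fertilizer = -1 gives biomass = 35; fertilizer = 8 gives biomass = -19.

-19 to 35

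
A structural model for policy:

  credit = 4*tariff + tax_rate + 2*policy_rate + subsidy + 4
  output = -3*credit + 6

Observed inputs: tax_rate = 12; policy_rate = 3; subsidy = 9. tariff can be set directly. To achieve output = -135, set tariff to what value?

tariff = 4

Substituting into the credit equation gives credit = 4*tariff + 31.
Substituting into the output equation gives output = -12*tariff - 87.
Solve -12*tariff - 87 = -135: tariff = (-135 + 87) / -12 = 4.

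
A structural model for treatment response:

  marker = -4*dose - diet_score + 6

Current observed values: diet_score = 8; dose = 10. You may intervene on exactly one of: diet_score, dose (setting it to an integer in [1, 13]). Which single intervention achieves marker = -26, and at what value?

Intervening on diet_score: marker = -diet_score - 34. Reaching -26 requires diet_score = -8, outside [1, 13].
Intervening on dose: with other inputs at their observed values, marker = -4*dose - 2. Solving for -26 gives dose = 6, within [1, 13].

set dose = 6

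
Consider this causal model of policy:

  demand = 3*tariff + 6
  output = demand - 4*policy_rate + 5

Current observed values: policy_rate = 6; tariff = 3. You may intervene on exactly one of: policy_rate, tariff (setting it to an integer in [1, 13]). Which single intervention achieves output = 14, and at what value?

Intervening on policy_rate: output = -4*policy_rate + 20. Reaching 14 requires policy_rate = 3/2, not an integer.
Intervening on tariff: with other inputs at their observed values, output = 3*tariff - 13. Solving for 14 gives tariff = 9, within [1, 13].

set tariff = 9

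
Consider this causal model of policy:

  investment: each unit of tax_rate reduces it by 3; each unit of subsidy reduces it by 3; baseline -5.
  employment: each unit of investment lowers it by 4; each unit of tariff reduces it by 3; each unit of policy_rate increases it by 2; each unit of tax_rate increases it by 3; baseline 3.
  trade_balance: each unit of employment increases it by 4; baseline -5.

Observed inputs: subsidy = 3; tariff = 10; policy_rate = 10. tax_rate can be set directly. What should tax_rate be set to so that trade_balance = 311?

Substituting into the investment equation gives investment = -3*tax_rate - 14.
Substituting into the employment equation gives employment = 15*tax_rate + 49.
Substituting into the trade_balance equation gives trade_balance = 60*tax_rate + 191.
Solve 60*tax_rate + 191 = 311: tax_rate = (311 - 191) / 60 = 2.

tax_rate = 2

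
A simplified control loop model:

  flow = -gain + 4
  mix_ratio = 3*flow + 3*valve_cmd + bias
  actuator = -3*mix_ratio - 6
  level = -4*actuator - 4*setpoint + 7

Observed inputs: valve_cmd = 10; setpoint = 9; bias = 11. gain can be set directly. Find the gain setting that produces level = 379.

Substituting into the mix_ratio equation gives mix_ratio = -3*gain + 53.
Substituting into the actuator equation gives actuator = 9*gain - 165.
Substituting into the level equation gives level = -36*gain + 631.
Solve -36*gain + 631 = 379: gain = (379 - 631) / -36 = 7.

gain = 7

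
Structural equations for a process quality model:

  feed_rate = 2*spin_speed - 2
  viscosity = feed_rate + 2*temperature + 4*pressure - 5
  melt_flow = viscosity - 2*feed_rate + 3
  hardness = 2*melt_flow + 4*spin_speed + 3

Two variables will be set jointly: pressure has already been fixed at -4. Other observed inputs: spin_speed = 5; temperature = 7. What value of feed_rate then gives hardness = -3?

feed_rate = 9

With pressure held at -4:
Intervening on feed_rate fixes its value directly, overriding its dependence on spin_speed.
Substituting into the viscosity equation gives viscosity = feed_rate - 7.
This gives melt_flow = -feed_rate - 4.
Substituting into the hardness equation gives hardness = -2*feed_rate + 15.
Solve -2*feed_rate + 15 = -3: feed_rate = (-3 - 15) / -2 = 9.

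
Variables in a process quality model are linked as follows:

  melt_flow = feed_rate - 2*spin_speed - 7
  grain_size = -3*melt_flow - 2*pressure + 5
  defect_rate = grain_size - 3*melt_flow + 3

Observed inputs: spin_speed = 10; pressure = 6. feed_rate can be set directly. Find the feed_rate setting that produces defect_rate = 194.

feed_rate = -6

Substituting into the melt_flow equation gives melt_flow = feed_rate - 27.
grain_size becomes -3*feed_rate + 74.
Substituting into the defect_rate equation gives defect_rate = -6*feed_rate + 158.
Solve -6*feed_rate + 158 = 194: feed_rate = (194 - 158) / -6 = -6.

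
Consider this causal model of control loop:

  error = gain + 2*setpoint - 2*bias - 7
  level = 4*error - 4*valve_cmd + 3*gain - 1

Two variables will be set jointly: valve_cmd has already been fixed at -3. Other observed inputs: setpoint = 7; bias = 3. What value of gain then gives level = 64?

With valve_cmd held at -3:
Substituting into the error equation gives error = gain + 1.
This gives level = 7*gain + 15.
Solve 7*gain + 15 = 64: gain = (64 - 15) / 7 = 7.

gain = 7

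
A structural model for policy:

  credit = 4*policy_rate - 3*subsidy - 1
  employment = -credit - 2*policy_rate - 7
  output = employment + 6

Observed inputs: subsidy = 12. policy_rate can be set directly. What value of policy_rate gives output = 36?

Substituting into the credit equation gives credit = 4*policy_rate - 37.
Substituting into the employment equation gives employment = -6*policy_rate + 30.
This gives output = -6*policy_rate + 36.
Solve -6*policy_rate + 36 = 36: policy_rate = (36 - 36) / -6 = 0.

policy_rate = 0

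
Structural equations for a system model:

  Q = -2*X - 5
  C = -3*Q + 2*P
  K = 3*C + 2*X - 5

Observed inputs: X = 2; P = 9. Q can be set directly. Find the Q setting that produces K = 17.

Q = 4

Intervening on Q fixes its value directly, overriding its dependence on X.
Substituting into the C equation gives C = -3*Q + 18.
Substituting into the K equation gives K = -9*Q + 53.
Solve -9*Q + 53 = 17: Q = (17 - 53) / -9 = 4.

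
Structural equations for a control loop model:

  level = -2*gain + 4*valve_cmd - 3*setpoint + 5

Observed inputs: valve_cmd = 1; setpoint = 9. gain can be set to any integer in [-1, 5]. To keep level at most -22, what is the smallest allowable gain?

gain = 2

Substituting into the level equation gives level = -2*gain - 18.
Require -2*gain - 18 ≤ -22, so gain ≥ 2.
The smallest integer in [-1, 5] satisfying this is 2.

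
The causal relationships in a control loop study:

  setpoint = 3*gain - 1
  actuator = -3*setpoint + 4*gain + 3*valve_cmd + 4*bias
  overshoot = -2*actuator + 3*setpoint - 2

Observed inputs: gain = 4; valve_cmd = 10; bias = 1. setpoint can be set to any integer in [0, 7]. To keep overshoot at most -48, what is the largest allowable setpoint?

Intervening on setpoint fixes its value directly, overriding its dependence on gain.
Substituting into the actuator equation gives actuator = -3*setpoint + 50.
Substituting into the overshoot equation gives overshoot = 9*setpoint - 102.
Require 9*setpoint - 102 ≤ -48, so setpoint ≤ 6.
The largest integer in [0, 7] satisfying this is 6.

setpoint = 6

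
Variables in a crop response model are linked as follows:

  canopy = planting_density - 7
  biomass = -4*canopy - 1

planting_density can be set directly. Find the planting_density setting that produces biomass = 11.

Substituting into the biomass equation gives biomass = -4*planting_density + 27.
Solve -4*planting_density + 27 = 11: planting_density = (11 - 27) / -4 = 4.

planting_density = 4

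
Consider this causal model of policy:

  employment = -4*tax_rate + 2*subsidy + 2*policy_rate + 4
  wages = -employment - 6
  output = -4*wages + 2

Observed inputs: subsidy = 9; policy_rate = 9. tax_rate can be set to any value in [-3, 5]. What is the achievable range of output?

106 to 234

Substituting into the employment equation gives employment = -4*tax_rate + 40.
So wages = 4*tax_rate - 46.
So output = -16*tax_rate + 186.
Linear in tax_rate, so extremes are at the endpoints: tax_rate = -3 gives output = 234; tax_rate = 5 gives output = 106.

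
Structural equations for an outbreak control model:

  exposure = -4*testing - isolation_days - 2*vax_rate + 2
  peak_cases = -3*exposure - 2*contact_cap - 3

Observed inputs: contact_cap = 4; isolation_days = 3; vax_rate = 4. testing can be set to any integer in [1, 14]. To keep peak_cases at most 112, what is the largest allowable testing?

Substituting into the exposure equation gives exposure = -4*testing - 9.
peak_cases becomes 12*testing + 16.
Require 12*testing + 16 ≤ 112, so testing ≤ 8.
The largest integer in [1, 14] satisfying this is 8.

testing = 8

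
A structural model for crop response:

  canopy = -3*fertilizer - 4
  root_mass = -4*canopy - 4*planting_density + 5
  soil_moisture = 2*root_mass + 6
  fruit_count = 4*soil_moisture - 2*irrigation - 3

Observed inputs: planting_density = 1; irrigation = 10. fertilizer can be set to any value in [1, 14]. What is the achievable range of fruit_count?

Substituting into the root_mass equation gives root_mass = 12*fertilizer + 17.
So soil_moisture = 24*fertilizer + 40.
Substituting into the fruit_count equation gives fruit_count = 96*fertilizer + 137.
Linear in fertilizer, so extremes are at the endpoints: fertilizer = 1 gives fruit_count = 233; fertilizer = 14 gives fruit_count = 1481.

233 to 1481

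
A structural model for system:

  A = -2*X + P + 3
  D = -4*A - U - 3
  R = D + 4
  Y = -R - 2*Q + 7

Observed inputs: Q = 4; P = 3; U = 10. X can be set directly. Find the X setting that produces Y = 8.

X = 3

Substituting into the A equation gives A = -2*X + 6.
Substituting into the D equation gives D = 8*X - 37.
R becomes 8*X - 33.
Substituting into the Y equation gives Y = -8*X + 32.
Solve -8*X + 32 = 8: X = (8 - 32) / -8 = 3.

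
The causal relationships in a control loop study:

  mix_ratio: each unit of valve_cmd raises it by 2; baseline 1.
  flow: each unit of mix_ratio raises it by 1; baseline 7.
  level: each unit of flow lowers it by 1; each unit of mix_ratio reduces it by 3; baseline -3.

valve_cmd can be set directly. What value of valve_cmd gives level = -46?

Substituting into the flow equation gives flow = 2*valve_cmd + 8.
Substituting into the level equation gives level = -8*valve_cmd - 14.
Solve -8*valve_cmd - 14 = -46: valve_cmd = (-46 + 14) / -8 = 4.

valve_cmd = 4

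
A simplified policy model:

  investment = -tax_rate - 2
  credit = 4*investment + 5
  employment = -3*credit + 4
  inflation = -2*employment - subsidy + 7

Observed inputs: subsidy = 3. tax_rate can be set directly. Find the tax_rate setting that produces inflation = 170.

tax_rate = -8

Substituting into the credit equation gives credit = -4*tax_rate - 3.
So employment = 12*tax_rate + 13.
inflation becomes -24*tax_rate - 22.
Solve -24*tax_rate - 22 = 170: tax_rate = (170 + 22) / -24 = -8.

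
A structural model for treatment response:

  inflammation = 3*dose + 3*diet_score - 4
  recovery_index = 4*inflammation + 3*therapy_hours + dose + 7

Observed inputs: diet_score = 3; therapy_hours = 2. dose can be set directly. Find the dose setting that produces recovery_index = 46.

Substituting into the inflammation equation gives inflammation = 3*dose + 5.
So recovery_index = 13*dose + 33.
Solve 13*dose + 33 = 46: dose = (46 - 33) / 13 = 1.

dose = 1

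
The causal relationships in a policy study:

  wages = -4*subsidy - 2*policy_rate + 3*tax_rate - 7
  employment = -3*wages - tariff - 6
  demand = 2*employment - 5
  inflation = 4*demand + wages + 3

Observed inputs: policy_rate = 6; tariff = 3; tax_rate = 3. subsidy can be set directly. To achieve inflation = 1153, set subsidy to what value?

Substituting into the wages equation gives wages = -4*subsidy - 10.
Substituting into the employment equation gives employment = 12*subsidy + 21.
Substituting into the demand equation gives demand = 24*subsidy + 37.
Substituting into the inflation equation gives inflation = 92*subsidy + 141.
Solve 92*subsidy + 141 = 1153: subsidy = (1153 - 141) / 92 = 11.

subsidy = 11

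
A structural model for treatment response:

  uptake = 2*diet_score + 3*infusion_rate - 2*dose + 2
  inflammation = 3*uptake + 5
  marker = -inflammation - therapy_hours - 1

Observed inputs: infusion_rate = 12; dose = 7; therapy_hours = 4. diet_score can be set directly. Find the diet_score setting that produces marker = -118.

Substituting into the uptake equation gives uptake = 2*diet_score + 24.
Substituting into the inflammation equation gives inflammation = 6*diet_score + 77.
Substituting into the marker equation gives marker = -6*diet_score - 82.
Solve -6*diet_score - 82 = -118: diet_score = (-118 + 82) / -6 = 6.

diet_score = 6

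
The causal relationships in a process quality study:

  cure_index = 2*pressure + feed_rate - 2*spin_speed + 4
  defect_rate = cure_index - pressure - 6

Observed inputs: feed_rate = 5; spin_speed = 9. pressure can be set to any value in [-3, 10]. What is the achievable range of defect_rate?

Substituting into the cure_index equation gives cure_index = 2*pressure - 9.
This gives defect_rate = pressure - 15.
Linear in pressure, so extremes are at the endpoints: pressure = -3 gives defect_rate = -18; pressure = 10 gives defect_rate = -5.

-18 to -5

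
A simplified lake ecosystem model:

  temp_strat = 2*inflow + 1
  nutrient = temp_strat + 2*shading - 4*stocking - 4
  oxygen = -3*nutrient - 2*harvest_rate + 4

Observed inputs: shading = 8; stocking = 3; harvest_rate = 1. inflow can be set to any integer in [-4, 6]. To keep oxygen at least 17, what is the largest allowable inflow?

inflow = -3

Substituting into the nutrient equation gives nutrient = 2*inflow + 1.
Substituting into the oxygen equation gives oxygen = -6*inflow - 1.
Require -6*inflow - 1 ≥ 17, so inflow ≤ -3.
The largest integer in [-4, 6] satisfying this is -3.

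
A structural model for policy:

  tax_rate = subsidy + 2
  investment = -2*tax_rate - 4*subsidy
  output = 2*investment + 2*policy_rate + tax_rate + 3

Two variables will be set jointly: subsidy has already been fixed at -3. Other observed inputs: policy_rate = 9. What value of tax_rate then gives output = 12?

With subsidy held at -3:
Intervening on tax_rate fixes its value directly, overriding its dependence on subsidy.
Substituting into the investment equation gives investment = -2*tax_rate + 12.
This gives output = -3*tax_rate + 45.
Solve -3*tax_rate + 45 = 12: tax_rate = (12 - 45) / -3 = 11.

tax_rate = 11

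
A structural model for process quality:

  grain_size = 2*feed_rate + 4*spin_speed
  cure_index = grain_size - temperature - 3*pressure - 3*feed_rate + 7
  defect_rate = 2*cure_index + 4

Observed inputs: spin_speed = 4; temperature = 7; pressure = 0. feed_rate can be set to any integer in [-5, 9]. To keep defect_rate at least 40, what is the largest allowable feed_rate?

Substituting into the grain_size equation gives grain_size = 2*feed_rate + 16.
Substituting into the cure_index equation gives cure_index = -feed_rate + 16.
Substituting into the defect_rate equation gives defect_rate = -2*feed_rate + 36.
Require -2*feed_rate + 36 ≥ 40, so feed_rate ≤ -2.
The largest integer in [-5, 9] satisfying this is -2.

feed_rate = -2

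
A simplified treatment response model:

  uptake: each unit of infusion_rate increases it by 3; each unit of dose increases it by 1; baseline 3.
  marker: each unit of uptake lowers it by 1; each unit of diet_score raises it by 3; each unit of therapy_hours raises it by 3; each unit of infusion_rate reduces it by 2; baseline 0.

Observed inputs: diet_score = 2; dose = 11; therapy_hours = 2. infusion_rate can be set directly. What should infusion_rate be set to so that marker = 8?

infusion_rate = -2

Substituting into the uptake equation gives uptake = 3*infusion_rate + 14.
marker becomes -5*infusion_rate - 2.
Solve -5*infusion_rate - 2 = 8: infusion_rate = (8 + 2) / -5 = -2.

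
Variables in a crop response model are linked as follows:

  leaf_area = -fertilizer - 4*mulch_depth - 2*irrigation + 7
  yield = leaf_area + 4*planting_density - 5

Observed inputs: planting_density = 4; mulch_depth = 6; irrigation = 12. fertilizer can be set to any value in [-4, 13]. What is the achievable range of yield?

Substituting into the leaf_area equation gives leaf_area = -fertilizer - 41.
Substituting into the yield equation gives yield = -fertilizer - 30.
Linear in fertilizer, so extremes are at the endpoints: fertilizer = -4 gives yield = -26; fertilizer = 13 gives yield = -43.

-43 to -26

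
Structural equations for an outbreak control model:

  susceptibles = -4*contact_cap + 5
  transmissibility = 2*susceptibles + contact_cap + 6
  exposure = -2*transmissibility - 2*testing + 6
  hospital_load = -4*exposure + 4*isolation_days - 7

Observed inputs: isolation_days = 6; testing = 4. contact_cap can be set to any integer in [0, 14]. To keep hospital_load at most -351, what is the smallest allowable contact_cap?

Substituting into the transmissibility equation gives transmissibility = -7*contact_cap + 16.
This gives exposure = 14*contact_cap - 34.
Substituting into the hospital_load equation gives hospital_load = -56*contact_cap + 153.
Require -56*contact_cap + 153 ≤ -351, so contact_cap ≥ 9.
The smallest integer in [0, 14] satisfying this is 9.

contact_cap = 9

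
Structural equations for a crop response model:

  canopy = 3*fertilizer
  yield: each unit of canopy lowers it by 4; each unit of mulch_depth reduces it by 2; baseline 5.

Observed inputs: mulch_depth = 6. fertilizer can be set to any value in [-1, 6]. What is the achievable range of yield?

-79 to 5

Substituting into the yield equation gives yield = -12*fertilizer - 7.
Linear in fertilizer, so extremes are at the endpoints: fertilizer = -1 gives yield = 5; fertilizer = 6 gives yield = -79.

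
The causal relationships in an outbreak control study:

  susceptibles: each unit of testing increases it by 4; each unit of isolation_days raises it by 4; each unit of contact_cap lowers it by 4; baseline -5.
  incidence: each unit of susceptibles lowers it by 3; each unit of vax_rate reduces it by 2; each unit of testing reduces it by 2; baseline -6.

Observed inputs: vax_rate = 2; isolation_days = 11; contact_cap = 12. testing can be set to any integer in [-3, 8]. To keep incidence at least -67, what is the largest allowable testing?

Substituting into the susceptibles equation gives susceptibles = 4*testing - 9.
This gives incidence = -14*testing + 17.
Require -14*testing + 17 ≥ -67, so testing ≤ 6.
The largest integer in [-3, 8] satisfying this is 6.

testing = 6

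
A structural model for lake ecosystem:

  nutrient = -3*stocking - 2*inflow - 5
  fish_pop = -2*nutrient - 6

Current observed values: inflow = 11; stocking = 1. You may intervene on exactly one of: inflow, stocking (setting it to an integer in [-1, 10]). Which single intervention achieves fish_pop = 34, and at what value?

Intervening on inflow: with other inputs at their observed values, fish_pop = 4*inflow + 10. Solving for 34 gives inflow = 6, within [-1, 10].
Intervening on stocking: fish_pop = 6*stocking + 48. Reaching 34 requires stocking = -7/3, not an integer.

set inflow = 6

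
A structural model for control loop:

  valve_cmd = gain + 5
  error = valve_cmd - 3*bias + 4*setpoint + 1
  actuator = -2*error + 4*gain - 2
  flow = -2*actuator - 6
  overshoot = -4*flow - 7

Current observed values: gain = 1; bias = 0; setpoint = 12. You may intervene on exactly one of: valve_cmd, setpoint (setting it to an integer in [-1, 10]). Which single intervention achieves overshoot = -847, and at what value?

Intervening on valve_cmd: with other inputs at their observed values, overshoot = -16*valve_cmd - 751. Solving for -847 gives valve_cmd = 6, within [-1, 10].
Intervening on setpoint: overshoot = -64*setpoint - 79. Reaching -847 requires setpoint = 12, outside [-1, 10].

set valve_cmd = 6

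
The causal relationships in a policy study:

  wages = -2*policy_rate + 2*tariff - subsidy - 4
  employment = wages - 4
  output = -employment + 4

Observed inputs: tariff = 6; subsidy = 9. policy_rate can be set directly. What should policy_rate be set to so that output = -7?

policy_rate = -8

Substituting into the wages equation gives wages = -2*policy_rate - 1.
Substituting into the employment equation gives employment = -2*policy_rate - 5.
Substituting into the output equation gives output = 2*policy_rate + 9.
Solve 2*policy_rate + 9 = -7: policy_rate = (-7 - 9) / 2 = -8.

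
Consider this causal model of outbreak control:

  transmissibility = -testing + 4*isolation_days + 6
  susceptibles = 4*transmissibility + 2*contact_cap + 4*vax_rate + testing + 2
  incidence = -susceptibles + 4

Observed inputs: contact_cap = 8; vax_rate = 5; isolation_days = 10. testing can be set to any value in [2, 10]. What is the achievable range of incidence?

Substituting into the transmissibility equation gives transmissibility = -testing + 46.
This gives susceptibles = -3*testing + 222.
So incidence = 3*testing - 218.
Linear in testing, so extremes are at the endpoints: testing = 2 gives incidence = -212; testing = 10 gives incidence = -188.

-212 to -188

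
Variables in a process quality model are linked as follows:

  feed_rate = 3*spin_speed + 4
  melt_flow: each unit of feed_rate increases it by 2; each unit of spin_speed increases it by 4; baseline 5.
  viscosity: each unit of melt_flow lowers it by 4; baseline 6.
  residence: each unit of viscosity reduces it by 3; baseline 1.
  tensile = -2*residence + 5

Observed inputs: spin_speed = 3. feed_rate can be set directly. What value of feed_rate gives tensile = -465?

feed_rate = 2

Intervening on feed_rate fixes its value directly, overriding its dependence on spin_speed.
Substituting into the melt_flow equation gives melt_flow = 2*feed_rate + 17.
Substituting into the viscosity equation gives viscosity = -8*feed_rate - 62.
Substituting into the residence equation gives residence = 24*feed_rate + 187.
So tensile = -48*feed_rate - 369.
Solve -48*feed_rate - 369 = -465: feed_rate = (-465 + 369) / -48 = 2.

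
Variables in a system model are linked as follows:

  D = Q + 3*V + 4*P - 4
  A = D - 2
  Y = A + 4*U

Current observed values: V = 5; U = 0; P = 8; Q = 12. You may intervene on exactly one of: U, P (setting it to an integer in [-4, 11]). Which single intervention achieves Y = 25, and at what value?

Intervening on U: Y = 4*U + 53. Reaching 25 requires U = -7, outside [-4, 11].
Intervening on P: with other inputs at their observed values, Y = 4*P + 21. Solving for 25 gives P = 1, within [-4, 11].

set P = 1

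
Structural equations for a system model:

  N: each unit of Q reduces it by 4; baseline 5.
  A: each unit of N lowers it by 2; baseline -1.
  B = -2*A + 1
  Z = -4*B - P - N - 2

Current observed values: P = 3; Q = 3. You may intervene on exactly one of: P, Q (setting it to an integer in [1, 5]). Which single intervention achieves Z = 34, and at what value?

set Q = 2

Intervening on P: Z = -P + 105. Reaching 34 requires P = 71, outside [1, 5].
Intervening on Q: with other inputs at their observed values, Z = 68*Q - 102. Solving for 34 gives Q = 2, within [1, 5].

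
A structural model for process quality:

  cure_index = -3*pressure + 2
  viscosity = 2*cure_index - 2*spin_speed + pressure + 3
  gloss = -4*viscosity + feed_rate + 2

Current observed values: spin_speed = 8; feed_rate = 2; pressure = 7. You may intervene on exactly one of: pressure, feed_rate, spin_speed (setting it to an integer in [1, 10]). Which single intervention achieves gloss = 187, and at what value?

Intervening on pressure: gloss = 20*pressure + 40. Reaching 187 requires pressure = 147/20, not an integer.
Intervening on feed_rate: with other inputs at their observed values, gloss = feed_rate + 178. Solving for 187 gives feed_rate = 9, within [1, 10].
Intervening on spin_speed: gloss = 8*spin_speed + 116. Reaching 187 requires spin_speed = 71/8, not an integer.

set feed_rate = 9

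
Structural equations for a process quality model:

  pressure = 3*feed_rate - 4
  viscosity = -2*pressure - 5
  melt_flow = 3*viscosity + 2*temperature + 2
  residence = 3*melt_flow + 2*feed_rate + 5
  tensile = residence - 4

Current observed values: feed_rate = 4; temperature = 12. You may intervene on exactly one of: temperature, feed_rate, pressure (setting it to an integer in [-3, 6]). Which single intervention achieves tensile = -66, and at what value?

set pressure = 6

Intervening on temperature: tensile = 6*temperature - 174. Reaching -66 requires temperature = 18, outside [-3, 6].
Intervening on feed_rate: tensile = -52*feed_rate + 106. Reaching -66 requires feed_rate = 43/13, not an integer.
Intervening on pressure: with other inputs at their observed values, tensile = -18*pressure + 42. Solving for -66 gives pressure = 6, within [-3, 6].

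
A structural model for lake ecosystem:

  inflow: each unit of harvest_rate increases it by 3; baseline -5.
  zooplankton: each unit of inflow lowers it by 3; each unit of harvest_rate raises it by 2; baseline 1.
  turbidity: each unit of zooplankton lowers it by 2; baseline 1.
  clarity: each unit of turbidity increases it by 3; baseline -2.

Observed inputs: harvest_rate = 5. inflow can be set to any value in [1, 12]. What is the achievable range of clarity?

Intervening on inflow fixes its value directly, overriding its dependence on harvest_rate.
Substituting into the zooplankton equation gives zooplankton = -3*inflow + 11.
This gives turbidity = 6*inflow - 21.
So clarity = 18*inflow - 65.
Linear in inflow, so extremes are at the endpoints: inflow = 1 gives clarity = -47; inflow = 12 gives clarity = 151.

-47 to 151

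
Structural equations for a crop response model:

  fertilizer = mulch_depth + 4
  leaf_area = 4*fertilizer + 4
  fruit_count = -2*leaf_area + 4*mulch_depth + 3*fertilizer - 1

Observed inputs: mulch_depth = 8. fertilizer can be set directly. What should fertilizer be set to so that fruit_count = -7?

fertilizer = 6

Intervening on fertilizer fixes its value directly, overriding its dependence on mulch_depth.
Substituting into the fruit_count equation gives fruit_count = -5*fertilizer + 23.
Solve -5*fertilizer + 23 = -7: fertilizer = (-7 - 23) / -5 = 6.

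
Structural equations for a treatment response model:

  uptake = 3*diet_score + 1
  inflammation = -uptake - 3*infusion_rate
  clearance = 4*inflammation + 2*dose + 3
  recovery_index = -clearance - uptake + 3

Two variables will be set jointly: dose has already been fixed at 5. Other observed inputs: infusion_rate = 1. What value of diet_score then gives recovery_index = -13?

With dose held at 5:
Substituting into the inflammation equation gives inflammation = -3*diet_score - 4.
Substituting into the clearance equation gives clearance = -12*diet_score - 3.
This gives recovery_index = 9*diet_score + 5.
Solve 9*diet_score + 5 = -13: diet_score = (-13 - 5) / 9 = -2.

diet_score = -2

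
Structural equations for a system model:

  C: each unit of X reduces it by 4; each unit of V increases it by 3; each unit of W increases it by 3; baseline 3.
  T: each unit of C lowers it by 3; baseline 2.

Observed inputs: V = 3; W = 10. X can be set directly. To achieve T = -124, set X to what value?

X = 0

Substituting into the C equation gives C = -4*X + 42.
Substituting into the T equation gives T = 12*X - 124.
Solve 12*X - 124 = -124: X = (-124 + 124) / 12 = 0.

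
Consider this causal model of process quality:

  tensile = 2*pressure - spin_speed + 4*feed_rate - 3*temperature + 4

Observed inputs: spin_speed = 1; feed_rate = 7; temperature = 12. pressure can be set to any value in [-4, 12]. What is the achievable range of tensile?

-13 to 19

Substituting into the tensile equation gives tensile = 2*pressure - 5.
Linear in pressure, so extremes are at the endpoints: pressure = -4 gives tensile = -13; pressure = 12 gives tensile = 19.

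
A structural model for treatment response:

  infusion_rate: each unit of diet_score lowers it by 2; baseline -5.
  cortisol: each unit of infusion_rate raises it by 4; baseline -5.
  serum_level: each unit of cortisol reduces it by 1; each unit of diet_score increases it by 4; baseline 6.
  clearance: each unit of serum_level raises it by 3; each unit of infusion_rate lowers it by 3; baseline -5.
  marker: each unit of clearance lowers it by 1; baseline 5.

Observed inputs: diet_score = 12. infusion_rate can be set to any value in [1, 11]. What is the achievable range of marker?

Intervening on infusion_rate fixes its value directly, overriding its dependence on diet_score.
Substituting into the serum_level equation gives serum_level = -4*infusion_rate + 59.
So clearance = -15*infusion_rate + 172.
So marker = 15*infusion_rate - 167.
Linear in infusion_rate, so extremes are at the endpoints: infusion_rate = 1 gives marker = -152; infusion_rate = 11 gives marker = -2.

-152 to -2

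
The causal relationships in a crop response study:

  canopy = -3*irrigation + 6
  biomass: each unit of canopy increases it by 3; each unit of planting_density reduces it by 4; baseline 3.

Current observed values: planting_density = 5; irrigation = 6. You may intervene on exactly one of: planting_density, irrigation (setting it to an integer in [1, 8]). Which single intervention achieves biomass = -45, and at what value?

set planting_density = 3

Intervening on planting_density: with other inputs at their observed values, biomass = -4*planting_density - 33. Solving for -45 gives planting_density = 3, within [1, 8].
Intervening on irrigation: biomass = -9*irrigation + 1. Reaching -45 requires irrigation = 46/9, not an integer.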